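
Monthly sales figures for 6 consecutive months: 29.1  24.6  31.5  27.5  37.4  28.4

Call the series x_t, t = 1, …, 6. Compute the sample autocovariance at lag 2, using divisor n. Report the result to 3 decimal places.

4.479

Mean x̄ = (29.1 + 24.6 + 31.5 + 27.5 + 37.4 + 28.4)/6 = 29.7500
Σ_{t=1}^{4}(x_t−x̄)(x_{t+2}−x̄) = 26.8750
γ_2 = 26.8750 / 6 = 4.479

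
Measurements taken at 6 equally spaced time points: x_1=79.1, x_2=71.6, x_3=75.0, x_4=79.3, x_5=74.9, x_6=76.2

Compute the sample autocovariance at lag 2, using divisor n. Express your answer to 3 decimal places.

-2.650

Mean x̄ = (79.1 + 71.6 + 75.0 + 79.3 + 74.9 + 76.2)/6 = 76.0167
Deviations: 3.0833, -4.4167, -1.0167, 3.2833, -1.1167, 0.1833
Σ_{t=1}^{4}(x_t−x̄)(x_{t+2}−x̄) = -15.8989
γ_2 = -15.8989 / 6 = -2.650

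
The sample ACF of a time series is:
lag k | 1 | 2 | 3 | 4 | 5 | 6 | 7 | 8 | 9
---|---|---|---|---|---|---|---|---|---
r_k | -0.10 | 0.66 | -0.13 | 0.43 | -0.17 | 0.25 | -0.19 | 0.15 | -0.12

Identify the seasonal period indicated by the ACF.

The largest autocorrelation is r_2 = 0.66, with weaker echoes at lags 4 (0.43), 6 (0.25) and 8 (0.15); the remaining lags stay at or below -0.10.
The dominant spike at lag 2 indicates a seasonal period of 2.

2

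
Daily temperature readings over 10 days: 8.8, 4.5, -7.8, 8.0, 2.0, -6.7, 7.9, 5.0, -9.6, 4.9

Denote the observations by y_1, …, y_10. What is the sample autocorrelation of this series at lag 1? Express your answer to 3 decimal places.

Mean ȳ = (8.8 + 4.5 − 7.8 + 8.0 + 2.0 − 6.7 + 7.9 + 5.0 − 9.6 + 4.9)/10 = 1.7000
Numerator Σ_{t=1}^{9}(y_t−ȳ)(y_{t+1}−ȳ) = -172.2700
Denominator Σ(y_t−ȳ)² = 446.1000
r_1 = -172.2700 / 446.1000 = -0.386

-0.386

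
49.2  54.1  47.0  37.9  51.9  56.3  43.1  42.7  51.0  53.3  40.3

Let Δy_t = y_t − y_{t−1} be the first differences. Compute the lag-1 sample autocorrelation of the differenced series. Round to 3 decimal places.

First differences Δy: 4.9, -7.1, -9.1, 14.0, 4.4, -13.2, -0.4, 8.3, 2.3, -13.0
Mean of differences = -0.8900
Numerator Σ(Δy_t−Δȳ)(Δy_{t+1}−Δȳ) = -104.4141
Denominator Σ(Δy_t−Δȳ)² = 782.2490
r_1(Δy) = -104.4141 / 782.2490 = -0.133

-0.133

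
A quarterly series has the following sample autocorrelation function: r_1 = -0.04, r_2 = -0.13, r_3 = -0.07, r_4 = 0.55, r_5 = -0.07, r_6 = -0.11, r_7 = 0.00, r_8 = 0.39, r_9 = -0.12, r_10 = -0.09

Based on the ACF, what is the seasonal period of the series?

The largest autocorrelation is r_4 = 0.55, with a weaker echo at lag 8 (0.39); the remaining lags stay at or below 0.00.
The dominant spike at lag 4 indicates a seasonal period of 4.

4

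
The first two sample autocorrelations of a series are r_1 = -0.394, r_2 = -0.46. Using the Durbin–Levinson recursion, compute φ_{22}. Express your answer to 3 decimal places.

-0.728

φ_{22} = (r_2 − r_1²) / (1 − r_1²)
r_1² = (-0.394)² = 0.155236
Numerator = -0.46 − 0.1552 = -0.6152; denominator = 1 − 0.1552 = 0.8448
φ_{22} = -0.6152 / 0.8448 = -0.728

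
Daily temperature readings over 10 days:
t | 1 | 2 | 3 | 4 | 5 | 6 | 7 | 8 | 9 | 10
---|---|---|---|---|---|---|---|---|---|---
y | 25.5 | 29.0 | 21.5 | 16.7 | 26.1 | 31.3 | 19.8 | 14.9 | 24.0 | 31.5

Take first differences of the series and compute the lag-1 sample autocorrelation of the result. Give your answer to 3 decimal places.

First differences Δy: 3.5, -7.5, -4.8, 9.4, 5.2, -11.5, -4.9, 9.1, 7.5
Mean of differences = 0.6667
Numerator Σ(Δy_t−Δȳ)(Δy_{t+1}−Δȳ) = 36.6089
Denominator Σ(Δy_t−Δȳ)² = 498.2600
r_1(Δy) = 36.6089 / 498.2600 = 0.073

0.073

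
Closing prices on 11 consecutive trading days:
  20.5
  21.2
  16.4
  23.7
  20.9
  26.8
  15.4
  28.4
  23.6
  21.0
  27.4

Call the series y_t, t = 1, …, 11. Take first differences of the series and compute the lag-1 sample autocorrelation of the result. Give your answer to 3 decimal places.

First differences Δy: 0.7, -4.8, 7.3, -2.8, 5.9, -11.4, 13.0, -4.8, -2.6, 6.4
Mean of differences = 0.6900
Numerator Σ(Δy_t−Δȳ)(Δy_{t+1}−Δȳ) = -357.7181
Denominator Σ(Δy_t−Δȳ)² = 484.4290
r_1(Δy) = -357.7181 / 484.4290 = -0.738

-0.738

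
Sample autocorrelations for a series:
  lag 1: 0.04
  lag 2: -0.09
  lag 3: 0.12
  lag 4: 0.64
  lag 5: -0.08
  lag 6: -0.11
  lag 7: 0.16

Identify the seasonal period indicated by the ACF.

4

The largest autocorrelation is r_4 = 0.64; the remaining lags stay at or below 0.16.
The dominant spike at lag 4 indicates a seasonal period of 4.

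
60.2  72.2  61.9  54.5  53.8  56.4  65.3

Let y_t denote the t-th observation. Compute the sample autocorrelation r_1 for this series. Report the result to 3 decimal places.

0.204

Mean ȳ = (60.2 + 72.2 + 61.9 + 54.5 + 53.8 + 56.4 + 65.3)/7 = 60.6143
Σ(y_t−ȳ)(y_{t+1}−ȳ) = (-4.7998) + (14.8959) + (-7.8612) + (41.6645) + (28.7173) + (-19.7469) = 52.8698
Denominator Σ(y_t−ȳ)² = 259.5886
r_1 = 52.8698 / 259.5886 = 0.204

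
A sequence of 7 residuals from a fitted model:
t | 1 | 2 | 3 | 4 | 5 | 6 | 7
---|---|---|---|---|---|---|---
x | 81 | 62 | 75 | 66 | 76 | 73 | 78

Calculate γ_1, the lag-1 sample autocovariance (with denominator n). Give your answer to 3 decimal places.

Mean x̄ = (81 + 62 + 75 + 66 + 76 + 73 + 78)/7 = 73.0000
Deviations: 8.0000, -11.0000, 2.0000, -7.0000, 3.0000, 0.0000, 5.0000
Σ_{t=1}^{6}(x_t−x̄)(x_{t+1}−x̄) = -145.0000
γ_1 = -145.0000 / 7 = -20.714

-20.714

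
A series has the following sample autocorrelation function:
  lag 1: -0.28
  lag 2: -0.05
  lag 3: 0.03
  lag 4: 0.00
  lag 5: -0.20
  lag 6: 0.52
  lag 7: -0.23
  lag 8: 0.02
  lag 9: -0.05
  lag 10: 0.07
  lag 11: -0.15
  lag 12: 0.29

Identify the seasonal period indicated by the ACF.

6

The largest autocorrelation is r_6 = 0.52, with a weaker echo at lag 12 (0.29); the remaining lags stay at or below 0.07.
The dominant spike at lag 6 indicates a seasonal period of 6.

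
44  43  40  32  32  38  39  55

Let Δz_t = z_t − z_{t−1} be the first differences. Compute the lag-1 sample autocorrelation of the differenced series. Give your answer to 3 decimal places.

First differences Δz: -1, -3, -8, 0, 6, 1, 16
Mean of differences = 1.5714
Numerator Σ(Δz_t−Δz̄)(Δz_{t+1}−Δz̄) = 52.8163
Denominator Σ(Δz_t−Δz̄)² = 349.7143
r_1(Δz) = 52.8163 / 349.7143 = 0.151

0.151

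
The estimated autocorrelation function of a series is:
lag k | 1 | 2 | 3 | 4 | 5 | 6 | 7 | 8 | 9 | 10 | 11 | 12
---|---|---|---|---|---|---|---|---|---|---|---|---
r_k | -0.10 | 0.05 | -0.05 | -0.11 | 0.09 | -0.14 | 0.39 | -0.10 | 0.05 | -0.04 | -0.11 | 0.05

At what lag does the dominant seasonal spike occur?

7

The largest autocorrelation is r_7 = 0.39; the remaining lags stay at or below 0.09.
The dominant spike at lag 7 indicates a seasonal period of 7.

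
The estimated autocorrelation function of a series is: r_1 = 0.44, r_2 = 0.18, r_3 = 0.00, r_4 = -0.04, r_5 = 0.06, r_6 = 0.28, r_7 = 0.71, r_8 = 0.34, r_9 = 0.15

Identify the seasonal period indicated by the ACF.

The largest autocorrelation is r_7 = 0.71; the remaining lags stay at or below 0.44. The elevated value at lag 1 (0.44), dropping to 0.18 at lag 2, reflects decaying short-term dependence rather than seasonality.
The dominant spike at lag 7 indicates a seasonal period of 7.

7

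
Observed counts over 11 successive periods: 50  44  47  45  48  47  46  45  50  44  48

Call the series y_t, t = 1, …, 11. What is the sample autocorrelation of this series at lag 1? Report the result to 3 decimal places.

Mean ȳ = (50 + 44 + 47 + 45 + 48 + 47 + 46 + 45 + 50 + 44 + 48)/11 = 46.7273
Numerator Σ_{t=1}^{10}(y_t−ȳ)(y_{t+1}−ȳ) = -28.9835
Denominator Σ(y_t−ȳ)² = 46.1818
r_1 = -28.9835 / 46.1818 = -0.628

-0.628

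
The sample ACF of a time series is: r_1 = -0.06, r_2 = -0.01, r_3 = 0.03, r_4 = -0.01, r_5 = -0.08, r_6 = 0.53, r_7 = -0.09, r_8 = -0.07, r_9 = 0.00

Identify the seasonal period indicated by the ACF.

The largest autocorrelation is r_6 = 0.53; the remaining lags stay at or below 0.03.
The dominant spike at lag 6 indicates a seasonal period of 6.

6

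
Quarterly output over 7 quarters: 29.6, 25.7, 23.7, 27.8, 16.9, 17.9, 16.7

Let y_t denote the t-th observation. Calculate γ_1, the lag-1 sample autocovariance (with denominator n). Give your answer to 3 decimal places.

Mean ȳ = (29.6 + 25.7 + 23.7 + 27.8 + 16.9 + 17.9 + 16.7)/7 = 22.6143
Σ_{t=1}^{6}(y_t−ȳ)(y_{t+1}−ȳ) = 55.7241
γ_1 = 55.7241 / 7 = 7.961

7.961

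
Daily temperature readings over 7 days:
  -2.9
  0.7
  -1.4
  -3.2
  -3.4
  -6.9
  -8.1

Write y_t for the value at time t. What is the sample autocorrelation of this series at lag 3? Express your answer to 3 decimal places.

Mean ȳ = (-2.9 + 0.7 − 1.4 − 3.2 − 3.4 − 6.9 − 8.1)/7 = -3.6000
Deviations from mean: 0.7000, 4.3000, 2.2000, 0.4000, 0.2000, -3.3000, -4.5000
Numerator Σ_{t=1}^{4}(y_t−ȳ)(y_{t+3}−ȳ) = -7.9200
Denominator Σ(y_t−ȳ)² = 55.1600
r_3 = -7.9200 / 55.1600 = -0.144

-0.144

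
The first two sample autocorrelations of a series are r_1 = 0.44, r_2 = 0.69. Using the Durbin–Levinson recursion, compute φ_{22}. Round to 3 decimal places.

φ_{22} = (r_2 − r_1²) / (1 − r_1²)
r_1² = (0.44)² = 0.1936
Numerator = 0.69 − 0.1936 = 0.4964; denominator = 1 − 0.1936 = 0.8064
φ_{22} = 0.4964 / 0.8064 = 0.616

0.616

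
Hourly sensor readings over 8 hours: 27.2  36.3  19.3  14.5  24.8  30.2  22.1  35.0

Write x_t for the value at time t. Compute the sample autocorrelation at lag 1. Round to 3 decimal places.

Mean x̄ = (27.2 + 36.3 + 19.3 + 14.5 + 24.8 + 30.2 + 22.1 + 35.0)/8 = 26.1750
Deviations from mean: 1.0250, 10.1250, -6.8750, -11.6750, -1.3750, 4.0250, -4.0750, 8.8250
Numerator Σ_{t=1}^{7}(x_t−x̄)(x_{t+1}−x̄) = -20.8106
Denominator Σ(x_t−x̄)² = 399.7150
r_1 = -20.8106 / 399.7150 = -0.052

-0.052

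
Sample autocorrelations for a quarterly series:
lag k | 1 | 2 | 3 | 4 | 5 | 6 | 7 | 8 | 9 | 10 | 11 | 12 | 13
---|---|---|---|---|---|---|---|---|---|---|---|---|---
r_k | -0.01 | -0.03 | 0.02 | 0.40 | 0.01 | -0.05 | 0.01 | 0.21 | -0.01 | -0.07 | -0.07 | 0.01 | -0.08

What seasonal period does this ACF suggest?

4

The largest autocorrelation is r_4 = 0.40, with a weaker echo at lag 8 (0.21); the remaining lags stay at or below 0.02.
The dominant spike at lag 4 indicates a seasonal period of 4.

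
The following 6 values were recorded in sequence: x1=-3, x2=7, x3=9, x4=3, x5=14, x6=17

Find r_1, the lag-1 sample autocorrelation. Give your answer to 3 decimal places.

Mean x̄ = (-3 + 7 + 9 + 3 + 14 + 17)/6 = 7.8333
Deviations from mean: -10.8333, -0.8333, 1.1667, -4.8333, 6.1667, 9.1667
Numerator Σ_{t=1}^{5}(x_t−x̄)(x_{t+1}−x̄) = 29.1389
Denominator Σ(x_t−x̄)² = 264.8333
r_1 = 29.1389 / 264.8333 = 0.110

0.110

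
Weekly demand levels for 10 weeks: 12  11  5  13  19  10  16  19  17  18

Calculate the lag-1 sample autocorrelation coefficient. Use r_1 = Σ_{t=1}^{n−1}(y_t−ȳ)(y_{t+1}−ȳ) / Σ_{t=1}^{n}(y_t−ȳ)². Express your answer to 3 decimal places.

0.242

Mean ȳ = (12 + 11 + 5 + 13 + 19 + 10 + 16 + 19 + 17 + 18)/10 = 14.0000
Numerator Σ_{t=1}^{9}(y_t−ȳ)(y_{t+1}−ȳ) = 46.0000
Denominator Σ(y_t−ȳ)² = 190.0000
r_1 = 46.0000 / 190.0000 = 0.242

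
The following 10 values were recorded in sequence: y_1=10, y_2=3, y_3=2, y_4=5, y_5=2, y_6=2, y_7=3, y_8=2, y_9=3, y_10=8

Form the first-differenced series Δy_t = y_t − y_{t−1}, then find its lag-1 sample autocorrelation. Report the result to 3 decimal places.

-0.021

First differences Δy: -7, -1, 3, -3, 0, 1, -1, 1, 5
Mean of differences = -0.2222
Numerator Σ(Δy_t−Δȳ)(Δy_{t+1}−Δȳ) = -2.0494
Denominator Σ(Δy_t−Δȳ)² = 95.5556
r_1(Δy) = -2.0494 / 95.5556 = -0.021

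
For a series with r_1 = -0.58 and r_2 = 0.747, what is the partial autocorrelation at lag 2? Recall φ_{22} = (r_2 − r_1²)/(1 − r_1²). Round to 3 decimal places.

φ_{22} = (r_2 − r_1²) / (1 − r_1²)
r_1² = (-0.58)² = 0.3364
Numerator = 0.747 − 0.3364 = 0.4106; denominator = 1 − 0.3364 = 0.6636
φ_{22} = 0.4106 / 0.6636 = 0.619

0.619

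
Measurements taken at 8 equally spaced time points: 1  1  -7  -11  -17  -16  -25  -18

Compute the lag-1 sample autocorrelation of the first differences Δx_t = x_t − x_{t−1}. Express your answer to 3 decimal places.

First differences Δx: 0, -8, -4, -6, 1, -9, 7
Mean of differences = -2.7143
Numerator Σ(Δx_t−Δx̄)(Δx_{t+1}−Δx̄) = -99.9388
Denominator Σ(Δx_t−Δx̄)² = 195.4286
r_1(Δx) = -99.9388 / 195.4286 = -0.511

-0.511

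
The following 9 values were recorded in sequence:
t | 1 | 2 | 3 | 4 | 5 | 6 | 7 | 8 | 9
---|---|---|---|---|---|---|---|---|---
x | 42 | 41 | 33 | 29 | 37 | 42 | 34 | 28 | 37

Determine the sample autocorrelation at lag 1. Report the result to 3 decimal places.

Mean x̄ = (42 + 41 + 33 + 29 + 37 + 42 + 34 + 28 + 37)/9 = 35.8889
Numerator Σ_{t=1}^{8}(x_t−x̄)(x_{t+1}−x̄) = 30.0988
Denominator Σ(x_t−x̄)² = 224.8889
r_1 = 30.0988 / 224.8889 = 0.134

0.134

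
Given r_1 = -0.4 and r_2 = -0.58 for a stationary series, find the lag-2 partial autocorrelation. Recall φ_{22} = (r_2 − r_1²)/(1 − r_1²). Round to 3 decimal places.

-0.881

φ_{22} = (r_2 − r_1²) / (1 − r_1²)
r_1² = (-0.4)² = 0.16
Numerator = -0.58 − 0.1600 = -0.7400; denominator = 1 − 0.1600 = 0.8400
φ_{22} = -0.7400 / 0.8400 = -0.881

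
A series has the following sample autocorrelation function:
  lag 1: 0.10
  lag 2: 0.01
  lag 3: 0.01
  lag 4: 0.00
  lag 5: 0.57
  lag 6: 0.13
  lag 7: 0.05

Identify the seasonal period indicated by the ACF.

5

The largest autocorrelation is r_5 = 0.57; the remaining lags stay at or below 0.13.
The dominant spike at lag 5 indicates a seasonal period of 5.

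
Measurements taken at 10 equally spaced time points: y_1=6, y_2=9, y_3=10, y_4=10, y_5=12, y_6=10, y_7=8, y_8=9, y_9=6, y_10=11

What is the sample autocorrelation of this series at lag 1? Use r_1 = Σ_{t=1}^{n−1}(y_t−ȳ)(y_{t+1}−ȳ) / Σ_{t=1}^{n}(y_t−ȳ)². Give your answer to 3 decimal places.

-0.006

Mean ȳ = (6 + 9 + 10 + 10 + 12 + 10 + 8 + 9 + 6 + 11)/10 = 9.1000
Numerator Σ_{t=1}^{9}(y_t−ȳ)(y_{t+1}−ȳ) = -0.2100
Denominator Σ(y_t−ȳ)² = 34.9000
r_1 = -0.2100 / 34.9000 = -0.006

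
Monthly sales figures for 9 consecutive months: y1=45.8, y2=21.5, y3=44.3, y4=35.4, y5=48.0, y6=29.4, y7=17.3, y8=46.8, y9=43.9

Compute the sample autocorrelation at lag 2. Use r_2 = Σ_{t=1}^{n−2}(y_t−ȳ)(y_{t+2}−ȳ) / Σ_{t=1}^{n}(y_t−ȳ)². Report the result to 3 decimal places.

Mean ȳ = (45.8 + 21.5 + 44.3 + 35.4 + 48.0 + 29.4 + 17.3 + 46.8 + 43.9)/9 = 36.9333
Σ(y_t−ȳ)(y_{t+2}−ȳ) = (65.3178) + (23.6644) + (81.5244) + (11.5511) + (-217.2756) + (-74.3289) + (-136.7789) = -246.3256
Denominator Σ(y_t−ȳ)² = 1084.0000
r_2 = -246.3256 / 1084.0000 = -0.227

-0.227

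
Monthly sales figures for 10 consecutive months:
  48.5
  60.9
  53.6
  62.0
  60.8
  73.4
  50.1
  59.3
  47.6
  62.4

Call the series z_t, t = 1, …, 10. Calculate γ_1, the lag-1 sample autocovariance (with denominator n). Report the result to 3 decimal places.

-19.430

Mean z̄ = (48.5 + 60.9 + 53.6 + 62.0 + 60.8 + 73.4 + 50.1 + 59.3 + 47.6 + 62.4)/10 = 57.8600
Σ_{t=1}^{9}(z_t−z̄)(z_{t+1}−z̄) = -194.3016
γ_1 = -194.3016 / 10 = -19.430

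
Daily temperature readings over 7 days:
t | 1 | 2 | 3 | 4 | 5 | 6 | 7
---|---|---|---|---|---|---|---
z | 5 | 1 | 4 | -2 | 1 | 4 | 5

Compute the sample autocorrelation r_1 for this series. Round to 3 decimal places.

Mean z̄ = (5 + 1 + 4 − 2 + 1 + 4 + 5)/7 = 2.5714
Deviations from mean: 2.4286, -1.5714, 1.4286, -4.5714, -1.5714, 1.4286, 2.4286
Numerator Σ_{t=1}^{6}(z_t−z̄)(z_{t+1}−z̄) = -4.1837
Denominator Σ(z_t−z̄)² = 41.7143
r_1 = -4.1837 / 41.7143 = -0.100

-0.100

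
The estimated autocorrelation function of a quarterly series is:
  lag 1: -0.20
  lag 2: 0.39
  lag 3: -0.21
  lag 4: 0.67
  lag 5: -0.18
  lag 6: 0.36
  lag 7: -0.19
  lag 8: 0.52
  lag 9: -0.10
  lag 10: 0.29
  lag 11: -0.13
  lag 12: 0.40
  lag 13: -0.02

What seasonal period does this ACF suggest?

4

The largest autocorrelation is r_4 = 0.67, with weaker echoes at lags 8 (0.52) and 12 (0.40); the remaining lags stay at or below 0.39.
The dominant spike at lag 4 indicates a seasonal period of 4.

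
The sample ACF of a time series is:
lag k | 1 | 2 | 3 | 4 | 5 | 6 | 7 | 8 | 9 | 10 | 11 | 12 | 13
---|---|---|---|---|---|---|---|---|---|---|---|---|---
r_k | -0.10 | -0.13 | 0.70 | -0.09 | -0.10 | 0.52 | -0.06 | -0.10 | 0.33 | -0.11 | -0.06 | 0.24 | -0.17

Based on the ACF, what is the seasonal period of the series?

3

The largest autocorrelation is r_3 = 0.70, with weaker echoes at lags 6 (0.52), 9 (0.33) and 12 (0.24); the remaining lags stay at or below -0.06.
The dominant spike at lag 3 indicates a seasonal period of 3.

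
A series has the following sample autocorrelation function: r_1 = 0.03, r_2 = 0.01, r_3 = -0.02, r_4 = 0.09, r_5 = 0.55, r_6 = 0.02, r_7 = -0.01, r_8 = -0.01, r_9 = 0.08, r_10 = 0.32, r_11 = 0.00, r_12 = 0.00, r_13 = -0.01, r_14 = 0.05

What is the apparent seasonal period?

5

The largest autocorrelation is r_5 = 0.55, with a weaker echo at lag 10 (0.32); the remaining lags stay at or below 0.09.
The dominant spike at lag 5 indicates a seasonal period of 5.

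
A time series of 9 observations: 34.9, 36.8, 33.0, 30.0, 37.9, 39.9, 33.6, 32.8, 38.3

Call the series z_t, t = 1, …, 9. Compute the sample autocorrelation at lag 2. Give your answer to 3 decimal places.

Mean z̄ = (34.9 + 36.8 + 33.0 + 30.0 + 37.9 + 39.9 + 33.6 + 32.8 + 38.3)/9 = 35.2444
Σ(z_t−z̄)(z_{t+2}−z̄) = (0.7731) + (-8.1580) + (-5.9602) + (-24.4158) + (-4.3669) + (-11.3802) + (-5.0247) = -58.5328
Denominator Σ(z_t−z̄)² = 81.8222
r_2 = -58.5328 / 81.8222 = -0.715

-0.715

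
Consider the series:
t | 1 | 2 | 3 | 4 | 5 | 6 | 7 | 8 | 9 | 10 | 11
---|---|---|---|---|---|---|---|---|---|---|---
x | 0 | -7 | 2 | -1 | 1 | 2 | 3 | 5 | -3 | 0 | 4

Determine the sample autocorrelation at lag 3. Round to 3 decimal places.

Mean x̄ = (0 − 7 + 2 − 1 + 1 + 2 + 3 + 5 − 3 + 0 + 4)/11 = 0.5455
Numerator Σ_{t=1}^{8}(x_t−x̄)(x_{t+3}−x̄) = 6.6529
Denominator Σ(x_t−x̄)² = 114.7273
r_3 = 6.6529 / 114.7273 = 0.058

0.058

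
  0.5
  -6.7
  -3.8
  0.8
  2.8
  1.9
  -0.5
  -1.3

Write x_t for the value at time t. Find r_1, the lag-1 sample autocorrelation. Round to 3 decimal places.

Mean x̄ = (0.5 − 6.7 − 3.8 + 0.8 + 2.8 + 1.9 − 0.5 − 1.3)/8 = -0.7875
Deviations from mean: 1.2875, -5.9125, -3.0125, 1.5875, 3.5875, 2.6875, 0.2875, -0.5125
Σ(x_t−x̄)(x_{t+1}−x̄) = (-7.6123) + (17.8114) + (-4.7823) + (5.6952) + (9.6414) + (0.7727) + (-0.1473) = 21.3786
Denominator Σ(x_t−x̄)² = 68.6488
r_1 = 21.3786 / 68.6488 = 0.311

0.311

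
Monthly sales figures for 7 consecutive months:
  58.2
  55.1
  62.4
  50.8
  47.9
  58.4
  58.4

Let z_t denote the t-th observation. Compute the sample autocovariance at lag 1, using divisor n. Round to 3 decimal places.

-1.887

Mean z̄ = (58.2 + 55.1 + 62.4 + 50.8 + 47.9 + 58.4 + 58.4)/7 = 55.8857
Σ_{t=1}^{6}(z_t−z̄)(z_{t+1}−z̄) = -13.2102
γ_1 = -13.2102 / 7 = -1.887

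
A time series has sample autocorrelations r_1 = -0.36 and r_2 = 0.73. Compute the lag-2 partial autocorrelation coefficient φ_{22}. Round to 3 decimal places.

φ_{22} = (r_2 − r_1²) / (1 − r_1²)
r_1² = (-0.36)² = 0.1296
Numerator = 0.73 − 0.1296 = 0.6004; denominator = 1 − 0.1296 = 0.8704
φ_{22} = 0.6004 / 0.8704 = 0.690

0.690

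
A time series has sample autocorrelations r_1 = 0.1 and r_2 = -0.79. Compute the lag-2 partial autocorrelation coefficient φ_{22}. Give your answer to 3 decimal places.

-0.808

φ_{22} = (r_2 − r_1²) / (1 − r_1²)
r_1² = (0.1)² = 0.01
Numerator = -0.79 − 0.0100 = -0.8000; denominator = 1 − 0.0100 = 0.9900
φ_{22} = -0.8000 / 0.9900 = -0.808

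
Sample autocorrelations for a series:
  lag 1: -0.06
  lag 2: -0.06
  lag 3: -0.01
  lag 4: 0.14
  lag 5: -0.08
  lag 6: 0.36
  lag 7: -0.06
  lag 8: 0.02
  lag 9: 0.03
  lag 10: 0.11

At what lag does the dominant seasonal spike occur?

The largest autocorrelation is r_6 = 0.36; the remaining lags stay at or below 0.14.
The dominant spike at lag 6 indicates a seasonal period of 6.

6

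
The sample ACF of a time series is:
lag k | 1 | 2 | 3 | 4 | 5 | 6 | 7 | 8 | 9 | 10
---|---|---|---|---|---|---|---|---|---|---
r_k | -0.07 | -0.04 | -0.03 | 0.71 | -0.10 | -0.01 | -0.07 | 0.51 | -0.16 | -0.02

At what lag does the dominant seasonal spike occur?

The largest autocorrelation is r_4 = 0.71, with a weaker echo at lag 8 (0.51); the remaining lags stay at or below -0.01.
The dominant spike at lag 4 indicates a seasonal period of 4.

4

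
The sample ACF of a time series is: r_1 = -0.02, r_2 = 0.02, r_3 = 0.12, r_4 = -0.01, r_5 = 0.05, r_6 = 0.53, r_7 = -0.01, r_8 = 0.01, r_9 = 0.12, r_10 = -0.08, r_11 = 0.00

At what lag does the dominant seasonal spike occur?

6

The largest autocorrelation is r_6 = 0.53; the remaining lags stay at or below 0.12.
The dominant spike at lag 6 indicates a seasonal period of 6.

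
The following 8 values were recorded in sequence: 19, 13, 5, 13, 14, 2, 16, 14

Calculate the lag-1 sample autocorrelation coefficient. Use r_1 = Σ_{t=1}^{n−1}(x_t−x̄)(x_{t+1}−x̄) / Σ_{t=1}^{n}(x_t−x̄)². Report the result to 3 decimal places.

Mean x̄ = (19 + 13 + 5 + 13 + 14 + 2 + 16 + 14)/8 = 12.0000
Deviations from mean: 7.0000, 1.0000, -7.0000, 1.0000, 2.0000, -10.0000, 4.0000, 2.0000
Numerator Σ_{t=1}^{7}(x_t−x̄)(x_{t+1}−x̄) = -57.0000
Denominator Σ(x_t−x̄)² = 224.0000
r_1 = -57.0000 / 224.0000 = -0.254

-0.254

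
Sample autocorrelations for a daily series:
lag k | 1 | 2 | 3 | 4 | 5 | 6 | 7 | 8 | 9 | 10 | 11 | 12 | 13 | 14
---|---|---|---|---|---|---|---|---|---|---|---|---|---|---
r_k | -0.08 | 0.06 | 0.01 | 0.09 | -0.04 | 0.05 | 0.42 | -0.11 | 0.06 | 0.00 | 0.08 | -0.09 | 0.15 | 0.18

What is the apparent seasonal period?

The largest autocorrelation is r_7 = 0.42, with a weaker echo at lag 14 (0.18); the remaining lags stay at or below 0.15.
The dominant spike at lag 7 indicates a seasonal period of 7.

7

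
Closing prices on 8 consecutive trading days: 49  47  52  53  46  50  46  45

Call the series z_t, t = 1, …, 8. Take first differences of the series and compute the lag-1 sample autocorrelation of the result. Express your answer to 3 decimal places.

-0.482

First differences Δz: -2, 5, 1, -7, 4, -4, -1
Mean of differences = -0.5714
Numerator Σ(Δz_t−Δz̄)(Δz_{t+1}−Δz̄) = -52.8980
Denominator Σ(Δz_t−Δz̄)² = 109.7143
r_1(Δz) = -52.8980 / 109.7143 = -0.482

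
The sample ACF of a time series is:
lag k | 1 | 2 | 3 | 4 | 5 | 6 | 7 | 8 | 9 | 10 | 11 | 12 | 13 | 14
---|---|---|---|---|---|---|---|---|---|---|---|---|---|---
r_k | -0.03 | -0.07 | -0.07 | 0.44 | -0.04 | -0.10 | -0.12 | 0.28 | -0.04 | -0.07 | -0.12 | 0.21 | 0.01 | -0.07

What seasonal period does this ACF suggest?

The largest autocorrelation is r_4 = 0.44, with weaker echoes at lags 8 (0.28) and 12 (0.21); the remaining lags stay at or below 0.01.
The dominant spike at lag 4 indicates a seasonal period of 4.

4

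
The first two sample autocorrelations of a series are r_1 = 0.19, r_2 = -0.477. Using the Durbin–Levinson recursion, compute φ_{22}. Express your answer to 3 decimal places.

-0.532

φ_{22} = (r_2 − r_1²) / (1 − r_1²)
r_1² = (0.19)² = 0.0361
Numerator = -0.477 − 0.0361 = -0.5131; denominator = 1 − 0.0361 = 0.9639
φ_{22} = -0.5131 / 0.9639 = -0.532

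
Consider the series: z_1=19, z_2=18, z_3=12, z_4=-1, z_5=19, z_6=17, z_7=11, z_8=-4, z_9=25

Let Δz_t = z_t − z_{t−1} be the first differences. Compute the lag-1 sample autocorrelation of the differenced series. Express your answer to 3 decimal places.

-0.312

First differences Δz: -1, -6, -13, 20, -2, -6, -15, 29
Mean of differences = 0.7500
Numerator Σ(Δz_t−Δz̄)(Δz_{t+1}−Δz̄) = -533.0625
Denominator Σ(Δz_t−Δz̄)² = 1707.5000
r_1(Δz) = -533.0625 / 1707.5000 = -0.312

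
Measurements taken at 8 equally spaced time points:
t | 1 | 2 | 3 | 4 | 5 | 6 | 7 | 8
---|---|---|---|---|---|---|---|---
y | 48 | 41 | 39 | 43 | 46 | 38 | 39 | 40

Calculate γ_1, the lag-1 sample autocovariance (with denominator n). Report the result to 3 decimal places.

-0.195

Mean ȳ = (48 + 41 + 39 + 43 + 46 + 38 + 39 + 40)/8 = 41.7500
Deviations: 6.2500, -0.7500, -2.7500, 1.2500, 4.2500, -3.7500, -2.7500, -1.7500
Σ_{t=1}^{7}(y_t−ȳ)(y_{t+1}−ȳ) = -1.5625
γ_1 = -1.5625 / 8 = -0.195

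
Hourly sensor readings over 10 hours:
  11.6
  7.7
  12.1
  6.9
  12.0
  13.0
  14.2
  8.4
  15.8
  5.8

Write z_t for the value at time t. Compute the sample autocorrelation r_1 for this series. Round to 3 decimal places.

-0.507

Mean z̄ = (11.6 + 7.7 + 12.1 + 6.9 + 12.0 + 13.0 + 14.2 + 8.4 + 15.8 + 5.8)/10 = 10.7500
Numerator Σ_{t=1}^{9}(z_t−z̄)(z_{t+1}−z̄) = -51.1175
Denominator Σ(z_t−z̄)² = 100.7250
r_1 = -51.1175 / 100.7250 = -0.507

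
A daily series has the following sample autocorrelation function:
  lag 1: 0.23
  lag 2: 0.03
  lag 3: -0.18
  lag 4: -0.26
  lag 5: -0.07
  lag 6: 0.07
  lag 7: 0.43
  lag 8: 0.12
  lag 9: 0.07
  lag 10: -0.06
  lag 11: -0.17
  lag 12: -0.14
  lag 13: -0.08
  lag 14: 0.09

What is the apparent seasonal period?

7

The largest autocorrelation is r_7 = 0.43; the remaining lags stay at or below 0.23. The elevated value at lag 1 (0.23), dropping to 0.03 at lag 2, reflects decaying short-term dependence rather than seasonality.
The dominant spike at lag 7 indicates a seasonal period of 7.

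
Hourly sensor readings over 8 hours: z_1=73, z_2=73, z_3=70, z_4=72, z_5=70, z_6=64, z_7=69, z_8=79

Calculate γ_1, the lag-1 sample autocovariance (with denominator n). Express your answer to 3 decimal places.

0.867

Mean z̄ = (73 + 73 + 70 + 72 + 70 + 64 + 69 + 79)/8 = 71.2500
Deviations: 1.7500, 1.7500, -1.2500, 0.7500, -1.2500, -7.2500, -2.2500, 7.7500
Σ_{t=1}^{7}(z_t−z̄)(z_{t+1}−z̄) = 6.9375
γ_1 = 6.9375 / 8 = 0.867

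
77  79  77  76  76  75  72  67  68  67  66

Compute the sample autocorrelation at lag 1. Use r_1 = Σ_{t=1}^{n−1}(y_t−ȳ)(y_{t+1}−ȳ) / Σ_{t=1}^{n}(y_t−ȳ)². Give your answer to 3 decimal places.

Mean ȳ = (77 + 79 + 77 + 76 + 76 + 75 + 72 + 67 + 68 + 67 + 66)/11 = 72.7273
Numerator Σ_{t=1}^{10}(y_t−ȳ)(y_{t+1}−ȳ) = 180.9256
Denominator Σ(y_t−ȳ)² = 236.1818
r_1 = 180.9256 / 236.1818 = 0.766

0.766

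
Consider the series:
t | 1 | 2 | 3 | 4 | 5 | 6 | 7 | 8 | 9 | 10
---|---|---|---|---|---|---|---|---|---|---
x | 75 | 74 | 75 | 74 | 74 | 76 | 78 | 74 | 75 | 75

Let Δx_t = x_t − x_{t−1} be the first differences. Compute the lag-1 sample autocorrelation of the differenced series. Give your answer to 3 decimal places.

-0.357

First differences Δx: -1, 1, -1, 0, 2, 2, -4, 1, 0
Mean of differences = 0.0000
Numerator Σ(Δx_t−Δx̄)(Δx_{t+1}−Δx̄) = -10.0000
Denominator Σ(Δx_t−Δx̄)² = 28.0000
r_1(Δx) = -10.0000 / 28.0000 = -0.357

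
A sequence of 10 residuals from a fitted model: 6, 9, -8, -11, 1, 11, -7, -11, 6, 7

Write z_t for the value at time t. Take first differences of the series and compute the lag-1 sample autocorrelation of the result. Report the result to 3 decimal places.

-0.063

First differences Δz: 3, -17, -3, 12, 10, -18, -4, 17, 1
Mean of differences = 0.1111
Numerator Σ(Δz_t−Δz̄)(Δz_{t+1}−Δz̄) = -74.6790
Denominator Σ(Δz_t−Δz̄)² = 1180.8889
r_1(Δz) = -74.6790 / 1180.8889 = -0.063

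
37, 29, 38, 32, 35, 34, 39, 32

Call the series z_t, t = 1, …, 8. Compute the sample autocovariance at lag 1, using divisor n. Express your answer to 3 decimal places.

-7.094

Mean z̄ = (37 + 29 + 38 + 32 + 35 + 34 + 39 + 32)/8 = 34.5000
Σ_{t=1}^{7}(z_t−z̄)(z_{t+1}−z̄) = -56.7500
γ_1 = -56.7500 / 8 = -7.094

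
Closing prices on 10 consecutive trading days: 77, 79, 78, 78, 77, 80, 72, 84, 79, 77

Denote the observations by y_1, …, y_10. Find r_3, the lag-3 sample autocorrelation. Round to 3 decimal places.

0.018

Mean ȳ = (77 + 79 + 78 + 78 + 77 + 80 + 72 + 84 + 79 + 77)/10 = 78.1000
Numerator Σ_{t=1}^{7}(y_t−ȳ)(y_{t+3}−ȳ) = 1.4700
Denominator Σ(y_t−ȳ)² = 80.9000
r_3 = 1.4700 / 80.9000 = 0.018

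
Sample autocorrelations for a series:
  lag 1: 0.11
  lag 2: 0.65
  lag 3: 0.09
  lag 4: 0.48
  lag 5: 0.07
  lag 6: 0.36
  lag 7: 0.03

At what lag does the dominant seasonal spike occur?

2

The largest autocorrelation is r_2 = 0.65, with weaker echoes at lags 4 (0.48) and 6 (0.36); the remaining lags stay at or below 0.11.
The dominant spike at lag 2 indicates a seasonal period of 2.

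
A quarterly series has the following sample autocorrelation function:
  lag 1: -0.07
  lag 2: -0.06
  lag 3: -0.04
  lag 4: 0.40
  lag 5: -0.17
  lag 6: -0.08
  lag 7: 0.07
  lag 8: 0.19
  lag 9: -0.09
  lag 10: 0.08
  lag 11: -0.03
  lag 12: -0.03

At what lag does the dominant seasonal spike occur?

4

The largest autocorrelation is r_4 = 0.40, with a weaker echo at lag 8 (0.19); the remaining lags stay at or below 0.08.
The dominant spike at lag 4 indicates a seasonal period of 4.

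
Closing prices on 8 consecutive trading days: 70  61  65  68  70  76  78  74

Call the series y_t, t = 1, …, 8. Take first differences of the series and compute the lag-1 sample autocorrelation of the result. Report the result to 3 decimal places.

-0.074

First differences Δy: -9, 4, 3, 2, 6, 2, -4
Mean of differences = 0.5714
Numerator Σ(Δy_t−Δȳ)(Δy_{t+1}−Δȳ) = -12.0408
Denominator Σ(Δy_t−Δȳ)² = 163.7143
r_1(Δy) = -12.0408 / 163.7143 = -0.074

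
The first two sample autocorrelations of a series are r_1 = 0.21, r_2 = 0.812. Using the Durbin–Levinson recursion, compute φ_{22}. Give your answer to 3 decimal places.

φ_{22} = (r_2 − r_1²) / (1 − r_1²)
r_1² = (0.21)² = 0.0441
Numerator = 0.812 − 0.0441 = 0.7679; denominator = 1 − 0.0441 = 0.9559
φ_{22} = 0.7679 / 0.9559 = 0.803

0.803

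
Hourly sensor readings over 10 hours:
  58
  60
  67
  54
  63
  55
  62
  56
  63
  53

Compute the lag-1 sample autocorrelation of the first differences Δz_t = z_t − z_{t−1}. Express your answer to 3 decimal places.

-0.793

First differences Δz: 2, 7, -13, 9, -8, 7, -6, 7, -10
Mean of differences = -0.5556
Numerator Σ(Δz_t−Δz̄)(Δz_{t+1}−Δz̄) = -474.6420
Denominator Σ(Δz_t−Δz̄)² = 598.2222
r_1(Δz) = -474.6420 / 598.2222 = -0.793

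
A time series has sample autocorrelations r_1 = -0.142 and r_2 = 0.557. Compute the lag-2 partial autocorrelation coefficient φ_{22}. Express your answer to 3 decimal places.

φ_{22} = (r_2 − r_1²) / (1 − r_1²)
r_1² = (-0.142)² = 0.020164
Numerator = 0.557 − 0.0202 = 0.5368; denominator = 1 − 0.0202 = 0.9798
φ_{22} = 0.5368 / 0.9798 = 0.548

0.548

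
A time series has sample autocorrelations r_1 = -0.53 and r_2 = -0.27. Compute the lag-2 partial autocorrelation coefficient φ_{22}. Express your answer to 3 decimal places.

φ_{22} = (r_2 − r_1²) / (1 − r_1²)
r_1² = (-0.53)² = 0.2809
Numerator = -0.27 − 0.2809 = -0.5509; denominator = 1 − 0.2809 = 0.7191
φ_{22} = -0.5509 / 0.7191 = -0.766

-0.766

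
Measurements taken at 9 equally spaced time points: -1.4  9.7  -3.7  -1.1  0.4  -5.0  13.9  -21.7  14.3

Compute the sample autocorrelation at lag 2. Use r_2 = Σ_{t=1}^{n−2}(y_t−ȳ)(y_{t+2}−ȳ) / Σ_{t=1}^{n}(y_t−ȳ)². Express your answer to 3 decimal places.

0.307

Mean ȳ = (-1.4 + 9.7 − 3.7 − 1.1 + 0.4 − 5.0 + 13.9 − 21.7 + 14.3)/9 = 0.6000
Numerator Σ_{t=1}^{7}(y_t−ȳ)(y_{t+2}−ȳ) = 307.9400
Denominator Σ(y_t−ȳ)² = 1001.4600
r_2 = 307.9400 / 1001.4600 = 0.307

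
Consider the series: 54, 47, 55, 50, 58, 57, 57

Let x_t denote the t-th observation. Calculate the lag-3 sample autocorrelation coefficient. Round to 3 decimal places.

-0.370

Mean x̄ = (54 + 47 + 55 + 50 + 58 + 57 + 57)/7 = 54.0000
Σ(x_t−x̄)(x_{t+3}−x̄) = (0.0000) + (-28.0000) + (3.0000) + (-12.0000) = -37.0000
Denominator Σ(x_t−x̄)² = 100.0000
r_3 = -37.0000 / 100.0000 = -0.370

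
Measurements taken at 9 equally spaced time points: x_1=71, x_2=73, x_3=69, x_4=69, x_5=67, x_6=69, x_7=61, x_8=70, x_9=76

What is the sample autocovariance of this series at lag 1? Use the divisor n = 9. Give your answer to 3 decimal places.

1.003

Mean x̄ = (71 + 73 + 69 + 69 + 67 + 69 + 61 + 70 + 76)/9 = 69.4444
Σ_{t=1}^{8}(x_t−x̄)(x_{t+1}−x̄) = 9.0247
γ_1 = 9.0247 / 9 = 1.003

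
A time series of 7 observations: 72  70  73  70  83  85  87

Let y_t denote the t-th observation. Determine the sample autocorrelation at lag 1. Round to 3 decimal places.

0.524

Mean ȳ = (72 + 70 + 73 + 70 + 83 + 85 + 87)/7 = 77.1429
Deviations from mean: -5.1429, -7.1429, -4.1429, -7.1429, 5.8571, 7.8571, 9.8571
Numerator Σ_{t=1}^{6}(y_t−ȳ)(y_{t+1}−ȳ) = 177.5510
Denominator Σ(y_t−ȳ)² = 338.8571
r_1 = 177.5510 / 338.8571 = 0.524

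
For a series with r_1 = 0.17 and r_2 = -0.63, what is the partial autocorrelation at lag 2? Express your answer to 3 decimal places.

φ_{22} = (r_2 − r_1²) / (1 − r_1²)
r_1² = (0.17)² = 0.0289
Numerator = -0.63 − 0.0289 = -0.6589; denominator = 1 − 0.0289 = 0.9711
φ_{22} = -0.6589 / 0.9711 = -0.679

-0.679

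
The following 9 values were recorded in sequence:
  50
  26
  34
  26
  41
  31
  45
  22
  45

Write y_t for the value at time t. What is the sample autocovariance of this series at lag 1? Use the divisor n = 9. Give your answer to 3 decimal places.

Mean ȳ = (50 + 26 + 34 + 26 + 41 + 31 + 45 + 22 + 45)/9 = 35.5556
Σ_{t=1}^{8}(y_t−ȳ)(y_{t+1}−ȳ) = -484.1975
γ_1 = -484.1975 / 9 = -53.800

-53.800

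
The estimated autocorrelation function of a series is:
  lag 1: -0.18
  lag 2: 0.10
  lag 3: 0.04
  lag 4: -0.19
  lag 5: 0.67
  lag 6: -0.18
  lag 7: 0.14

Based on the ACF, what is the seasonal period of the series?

The largest autocorrelation is r_5 = 0.67; the remaining lags stay at or below 0.14.
The dominant spike at lag 5 indicates a seasonal period of 5.

5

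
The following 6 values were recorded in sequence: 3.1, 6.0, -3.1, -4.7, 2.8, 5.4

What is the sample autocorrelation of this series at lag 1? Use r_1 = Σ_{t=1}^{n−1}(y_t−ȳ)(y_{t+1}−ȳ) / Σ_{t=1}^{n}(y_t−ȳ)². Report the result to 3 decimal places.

0.125

Mean ȳ = (3.1 + 6.0 − 3.1 − 4.7 + 2.8 + 5.4)/6 = 1.5833
Σ(y_t−ȳ)(y_{t+1}−ȳ) = (6.6986) + (-20.6847) + (29.4269) + (-7.6447) + (4.6436) = 12.4397
Denominator Σ(y_t−ȳ)² = 99.2683
r_1 = 12.4397 / 99.2683 = 0.125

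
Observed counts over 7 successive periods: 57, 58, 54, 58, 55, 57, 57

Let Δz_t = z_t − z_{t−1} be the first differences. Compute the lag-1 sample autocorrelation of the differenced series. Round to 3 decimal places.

First differences Δz: 1, -4, 4, -3, 2, 0
Mean of differences = 0.0000
Numerator Σ(Δz_t−Δz̄)(Δz_{t+1}−Δz̄) = -38.0000
Denominator Σ(Δz_t−Δz̄)² = 46.0000
r_1(Δz) = -38.0000 / 46.0000 = -0.826

-0.826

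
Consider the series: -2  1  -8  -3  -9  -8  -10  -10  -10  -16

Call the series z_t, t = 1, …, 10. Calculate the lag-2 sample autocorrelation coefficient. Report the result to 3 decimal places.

0.307

Mean z̄ = (-2 + 1 − 8 − 3 − 9 − 8 − 10 − 10 − 10 − 16)/10 = -7.5000
Numerator Σ_{t=1}^{8}(z_t−z̄)(z_{t+2}−z̄) = 66.5000
Denominator Σ(z_t−z̄)² = 216.5000
r_2 = 66.5000 / 216.5000 = 0.307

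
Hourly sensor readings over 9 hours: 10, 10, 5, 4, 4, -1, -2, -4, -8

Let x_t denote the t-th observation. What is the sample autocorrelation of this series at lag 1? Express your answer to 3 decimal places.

Mean x̄ = (10 + 10 + 5 + 4 + 4 − 1 − 2 − 4 − 8)/9 = 2.0000
Numerator Σ_{t=1}^{8}(x_t−x̄)(x_{t+1}−x̄) = 188.0000
Denominator Σ(x_t−x̄)² = 306.0000
r_1 = 188.0000 / 306.0000 = 0.614

0.614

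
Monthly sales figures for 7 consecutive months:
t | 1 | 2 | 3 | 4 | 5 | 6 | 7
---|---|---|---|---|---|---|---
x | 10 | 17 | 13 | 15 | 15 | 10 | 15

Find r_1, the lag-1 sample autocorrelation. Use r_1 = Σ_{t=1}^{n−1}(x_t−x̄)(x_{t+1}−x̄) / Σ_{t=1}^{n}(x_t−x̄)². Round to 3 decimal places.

-0.530

Mean x̄ = (10 + 17 + 13 + 15 + 15 + 10 + 15)/7 = 13.5714
Deviations from mean: -3.5714, 3.4286, -0.5714, 1.4286, 1.4286, -3.5714, 1.4286
Numerator Σ_{t=1}^{6}(x_t−x̄)(x_{t+1}−x̄) = -23.1837
Denominator Σ(x_t−x̄)² = 43.7143
r_1 = -23.1837 / 43.7143 = -0.530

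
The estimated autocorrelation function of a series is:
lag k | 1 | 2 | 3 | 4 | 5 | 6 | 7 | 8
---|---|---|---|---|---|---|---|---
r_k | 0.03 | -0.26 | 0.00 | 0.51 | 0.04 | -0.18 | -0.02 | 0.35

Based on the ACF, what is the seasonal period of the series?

4

The largest autocorrelation is r_4 = 0.51, with a weaker echo at lag 8 (0.35); the remaining lags stay at or below 0.04.
The dominant spike at lag 4 indicates a seasonal period of 4.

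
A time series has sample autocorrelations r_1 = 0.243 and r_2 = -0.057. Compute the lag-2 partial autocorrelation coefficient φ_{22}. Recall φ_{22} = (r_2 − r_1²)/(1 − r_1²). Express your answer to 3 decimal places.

-0.123

φ_{22} = (r_2 − r_1²) / (1 − r_1²)
r_1² = (0.243)² = 0.059049
Numerator = -0.057 − 0.0590 = -0.1160; denominator = 1 − 0.0590 = 0.9410
φ_{22} = -0.1160 / 0.9410 = -0.123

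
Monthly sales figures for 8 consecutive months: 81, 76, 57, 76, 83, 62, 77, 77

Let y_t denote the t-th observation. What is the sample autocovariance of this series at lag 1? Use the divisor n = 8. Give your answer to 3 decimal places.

-22.002

Mean ȳ = (81 + 76 + 57 + 76 + 83 + 62 + 77 + 77)/8 = 73.6250
Deviations: 7.3750, 2.3750, -16.6250, 2.3750, 9.3750, -11.6250, 3.3750, 3.3750
Σ_{t=1}^{7}(y_t−ȳ)(y_{t+1}−ȳ) = -176.0156
γ_1 = -176.0156 / 8 = -22.002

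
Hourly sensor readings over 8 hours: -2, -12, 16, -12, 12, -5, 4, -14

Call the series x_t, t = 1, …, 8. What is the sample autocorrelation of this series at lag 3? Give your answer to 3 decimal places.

Mean x̄ = (-2 − 12 + 16 − 12 + 12 − 5 + 4 − 14)/8 = -1.6250
Deviations from mean: -0.3750, -10.3750, 17.6250, -10.3750, 13.6250, -3.3750, 5.6250, -12.3750
Numerator Σ_{t=1}^{5}(x_t−x̄)(x_{t+3}−x̄) = -423.9219
Denominator Σ(x_t−x̄)² = 907.8750
r_3 = -423.9219 / 907.8750 = -0.467

-0.467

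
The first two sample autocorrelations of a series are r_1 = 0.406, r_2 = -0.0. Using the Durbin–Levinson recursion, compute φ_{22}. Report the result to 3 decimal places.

-0.197

φ_{22} = (r_2 − r_1²) / (1 − r_1²)
r_1² = (0.406)² = 0.164836
Numerator = -0.0 − 0.1648 = -0.1648; denominator = 1 − 0.1648 = 0.8352
φ_{22} = -0.1648 / 0.8352 = -0.197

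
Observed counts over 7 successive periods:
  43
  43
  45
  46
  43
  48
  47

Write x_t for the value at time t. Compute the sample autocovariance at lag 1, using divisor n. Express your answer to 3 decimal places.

0.286

Mean x̄ = (43 + 43 + 45 + 46 + 43 + 48 + 47)/7 = 45.0000
Deviations: -2.0000, -2.0000, 0.0000, 1.0000, -2.0000, 3.0000, 2.0000
Σ_{t=1}^{6}(x_t−x̄)(x_{t+1}−x̄) = 2.0000
γ_1 = 2.0000 / 7 = 0.286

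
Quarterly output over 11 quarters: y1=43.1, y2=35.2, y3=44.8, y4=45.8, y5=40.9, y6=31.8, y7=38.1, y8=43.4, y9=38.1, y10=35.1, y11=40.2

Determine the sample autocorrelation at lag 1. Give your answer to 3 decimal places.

-0.018

Mean ȳ = (43.1 + 35.2 + 44.8 + 45.8 + 40.9 + 31.8 + 38.1 + 43.4 + 38.1 + 35.1 + 40.2)/11 = 39.6818
Numerator Σ_{t=1}^{10}(y_t−ȳ)(y_{t+1}−ȳ) = -3.5149
Denominator Σ(y_t−ȳ)² = 199.0964
r_1 = -3.5149 / 199.0964 = -0.018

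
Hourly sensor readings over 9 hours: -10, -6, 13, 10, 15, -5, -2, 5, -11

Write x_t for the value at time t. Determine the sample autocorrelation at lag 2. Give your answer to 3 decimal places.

Mean x̄ = (-10 − 6 + 13 + 10 + 15 − 5 − 2 + 5 − 11)/9 = 1.0000
Σ(x_t−x̄)(x_{t+2}−x̄) = (-132.0000) + (-63.0000) + (168.0000) + (-54.0000) + (-42.0000) + (-24.0000) + (36.0000) = -111.0000
Denominator Σ(x_t−x̄)² = 796.0000
r_2 = -111.0000 / 796.0000 = -0.139

-0.139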